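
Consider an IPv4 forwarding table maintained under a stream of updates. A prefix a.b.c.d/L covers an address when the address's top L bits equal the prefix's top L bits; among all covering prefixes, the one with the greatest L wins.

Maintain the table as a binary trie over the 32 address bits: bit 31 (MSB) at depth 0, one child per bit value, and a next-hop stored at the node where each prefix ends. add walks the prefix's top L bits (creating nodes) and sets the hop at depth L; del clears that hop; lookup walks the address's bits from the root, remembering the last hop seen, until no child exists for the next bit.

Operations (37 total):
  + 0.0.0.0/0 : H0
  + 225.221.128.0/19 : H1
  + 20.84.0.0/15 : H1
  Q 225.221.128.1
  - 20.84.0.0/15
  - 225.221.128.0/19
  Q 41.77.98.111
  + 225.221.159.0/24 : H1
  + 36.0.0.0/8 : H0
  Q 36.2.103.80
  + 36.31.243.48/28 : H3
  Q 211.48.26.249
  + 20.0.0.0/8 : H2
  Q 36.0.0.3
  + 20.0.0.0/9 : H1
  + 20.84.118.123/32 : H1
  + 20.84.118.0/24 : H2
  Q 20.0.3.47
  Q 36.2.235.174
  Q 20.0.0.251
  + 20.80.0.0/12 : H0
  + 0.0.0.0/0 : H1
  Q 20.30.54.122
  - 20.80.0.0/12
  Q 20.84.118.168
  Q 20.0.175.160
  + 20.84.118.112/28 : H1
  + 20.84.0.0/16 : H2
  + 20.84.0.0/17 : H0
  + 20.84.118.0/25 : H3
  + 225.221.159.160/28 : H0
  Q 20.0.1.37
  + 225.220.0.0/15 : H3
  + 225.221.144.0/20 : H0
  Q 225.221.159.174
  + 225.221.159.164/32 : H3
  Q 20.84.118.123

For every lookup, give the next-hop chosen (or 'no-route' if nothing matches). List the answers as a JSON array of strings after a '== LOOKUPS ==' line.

Apply in order:
  + 0.0.0.0/0 (H0) depth=0
  + 225.221.128.0/19 (H1) depth=19
  + 20.84.0.0/15 (H1) depth=15
  Q 225.221.128.1: descend 1110000111011101100 ; hops seen [H0,H1] ; pick H1
  del 20.84.0.0/15 (clear depth 15)
  del 225.221.128.0/19 (clear depth 19)
  Q 41.77.98.111: descend 00 ; hops seen [H0] ; pick H0
  + 225.221.159.0/24 (H1) depth=24
  + 36.0.0.0/8 (H0) depth=8
  Q 36.2.103.80: descend 00100100 ; hops seen [H0,H0] ; pick H0
  + 36.31.243.48/28 (H3) depth=28
  Q 211.48.26.249: descend 11 ; hops seen [H0] ; pick H0
  + 20.0.0.0/8 (H2) depth=8
  Q 36.0.0.3: descend 00100100000 ; hops seen [H0,H0] ; pick H0
  + 20.0.0.0/9 (H1) depth=9
  + 20.84.118.123/32 (H1) depth=32
  + 20.84.118.0/24 (H2) depth=24
  Q 20.0.3.47: descend 000101000 ; hops seen [H0,H2,H1] ; pick H1
  Q 36.2.235.174: descend 00100100000 ; hops seen [H0,H0] ; pick H0
  Q 20.0.0.251: descend 000101000 ; hops seen [H0,H2,H1] ; pick H1
  + 20.80.0.0/12 (H0) depth=12
  + 0.0.0.0/0 (H1) depth=0
  Q 20.30.54.122: descend 000101000 ; hops seen [H1,H2,H1] ; pick H1
  del 20.80.0.0/12 (clear depth 12)
  Q 20.84.118.168: descend 000101000101010001110110 ; hops seen [H1,H2,H1,H2] ; pick H2
  Q 20.0.175.160: descend 000101000 ; hops seen [H1,H2,H1] ; pick H1
  + 20.84.118.112/28 (H1) depth=28
  + 20.84.0.0/16 (H2) depth=16
  + 20.84.0.0/17 (H0) depth=17
  + 20.84.118.0/25 (H3) depth=25
  + 225.221.159.160/28 (H0) depth=28
  Q 20.0.1.37: descend 000101000 ; hops seen [H1,H2,H1] ; pick H1
  + 225.220.0.0/15 (H3) depth=15
  + 225.221.144.0/20 (H0) depth=20
  Q 225.221.159.174: descend 1110000111011101100111111010 ; hops seen [H1,H3,H0,H1,H0] ; pick H0
  + 225.221.159.164/32 (H3) depth=32
  Q 20.84.118.123: descend 00010100010101000111011001111011 ; hops seen [H1,H2,H1,H2,H0,H2,H3,H1,H1] ; pick H1

== LOOKUPS ==
["H1","H0","H0","H0","H0","H1","H0","H1","H1","H2","H1","H1","H0","H1"]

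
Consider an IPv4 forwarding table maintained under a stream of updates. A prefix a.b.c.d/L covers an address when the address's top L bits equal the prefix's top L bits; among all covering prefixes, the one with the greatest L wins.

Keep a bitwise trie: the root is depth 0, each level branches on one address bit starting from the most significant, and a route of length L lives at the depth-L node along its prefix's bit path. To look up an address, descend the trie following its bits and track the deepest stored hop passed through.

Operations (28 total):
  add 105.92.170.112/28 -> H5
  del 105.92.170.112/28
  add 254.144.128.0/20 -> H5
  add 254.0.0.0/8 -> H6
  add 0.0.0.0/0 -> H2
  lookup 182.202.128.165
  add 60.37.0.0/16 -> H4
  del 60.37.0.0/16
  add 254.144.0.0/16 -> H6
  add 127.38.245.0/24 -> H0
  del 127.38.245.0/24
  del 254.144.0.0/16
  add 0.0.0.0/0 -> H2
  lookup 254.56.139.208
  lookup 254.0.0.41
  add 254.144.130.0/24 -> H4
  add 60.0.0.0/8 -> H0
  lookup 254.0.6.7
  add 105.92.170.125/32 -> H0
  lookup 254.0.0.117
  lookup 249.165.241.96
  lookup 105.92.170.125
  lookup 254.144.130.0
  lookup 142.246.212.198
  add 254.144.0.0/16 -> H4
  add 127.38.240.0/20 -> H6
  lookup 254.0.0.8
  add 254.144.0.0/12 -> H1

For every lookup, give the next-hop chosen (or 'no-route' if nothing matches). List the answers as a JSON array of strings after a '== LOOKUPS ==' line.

Trace:
  add 105.92.170.112/28 -> H5 at depth 28
  - 105.92.170.112/28 clear@28
  add 254.144.128.0/20 -> H5 at depth 20
  add 254.0.0.0/8 -> H6 at depth 8
  add 0.0.0.0/0 -> H2 at depth 0
  Q 182.202.128.165: descend 1 ; hops seen [H2] ; pick H2
  add 60.37.0.0/16 -> H4 at depth 16
  - 60.37.0.0/16 clear@16
  add 254.144.0.0/16 -> H6 at depth 16
  add 127.38.245.0/24 -> H0 at depth 24
  - 127.38.245.0/24 clear@24
  - 254.144.0.0/16 clear@16
  add 0.0.0.0/0 -> H2 at depth 0
  Q 254.56.139.208: descend 11111110 ; hops seen [H2,H6] ; pick H6
  Q 254.0.0.41: descend 11111110 ; hops seen [H2,H6] ; pick H6
  add 254.144.130.0/24 -> H4 at depth 24
  add 60.0.0.0/8 -> H0 at depth 8
  Q 254.0.6.7: descend 11111110 ; hops seen [H2,H6] ; pick H6
  add 105.92.170.125/32 -> H0 at depth 32
  Q 254.0.0.117: descend 11111110 ; hops seen [H2,H6] ; pick H6
  Q 249.165.241.96: descend 11111 ; hops seen [H2] ; pick H2
  Q 105.92.170.125: descend 01101001010111001010101001111101 ; hops seen [H2,H0] ; pick H0
  Q 254.144.130.0: descend 111111101001000010000010 ; hops seen [H2,H6,H5,H4] ; pick H4
  Q 142.246.212.198: descend 1 ; hops seen [H2] ; pick H2
  add 254.144.0.0/16 -> H4 at depth 16
  add 127.38.240.0/20 -> H6 at depth 20
  Q 254.0.0.8: descend 11111110 ; hops seen [H2,H6] ; pick H6
  add 254.144.0.0/12 -> H1 at depth 12

== LOOKUPS ==
["H2","H6","H6","H6","H6","H2","H0","H4","H2","H6"]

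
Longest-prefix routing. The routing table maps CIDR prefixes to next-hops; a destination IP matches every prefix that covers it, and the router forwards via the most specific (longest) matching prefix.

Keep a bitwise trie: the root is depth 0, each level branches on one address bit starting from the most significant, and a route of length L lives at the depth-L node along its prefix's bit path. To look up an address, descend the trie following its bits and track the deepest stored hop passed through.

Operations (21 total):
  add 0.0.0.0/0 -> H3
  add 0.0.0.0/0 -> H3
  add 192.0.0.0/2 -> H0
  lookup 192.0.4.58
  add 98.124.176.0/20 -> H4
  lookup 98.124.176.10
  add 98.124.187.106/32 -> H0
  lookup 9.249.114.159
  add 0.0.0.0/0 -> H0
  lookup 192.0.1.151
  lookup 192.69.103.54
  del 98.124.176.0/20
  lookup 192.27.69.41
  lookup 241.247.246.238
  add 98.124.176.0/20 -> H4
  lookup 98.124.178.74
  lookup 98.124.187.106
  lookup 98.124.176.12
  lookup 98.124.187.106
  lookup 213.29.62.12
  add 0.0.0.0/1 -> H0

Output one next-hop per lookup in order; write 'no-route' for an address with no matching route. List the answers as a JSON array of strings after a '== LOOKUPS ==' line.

Trace:
  + 0.0.0.0/0 (H3) depth=0
  + 0.0.0.0/0 (H3) depth=0
  + 192.0.0.0/2 (H0) depth=2
  Q 192.0.4.58: descend 11 ; hops seen [H3,H0] ; pick H0
  + 98.124.176.0/20 (H4) depth=20
  Q 98.124.176.10: descend 01100010011111001011 ; hops seen [H3,H4] ; pick H4
  + 98.124.187.106/32 (H0) depth=32
  Q 9.249.114.159: descend 0 ; hops seen [H3] ; pick H3
  + 0.0.0.0/0 (H0) depth=0
  Q 192.0.1.151: descend 11 ; hops seen [H0,H0] ; pick H0
  Q 192.69.103.54: descend 11 ; hops seen [H0,H0] ; pick H0
  - 98.124.176.0/20 clear@20
  Q 192.27.69.41: descend 11 ; hops seen [H0,H0] ; pick H0
  Q 241.247.246.238: descend 11 ; hops seen [H0,H0] ; pick H0
  + 98.124.176.0/20 (H4) depth=20
  Q 98.124.178.74: descend 01100010011111001011 ; hops seen [H0,H4] ; pick H4
  Q 98.124.187.106: descend 01100010011111001011101101101010 ; hops seen [H0,H4,H0] ; pick H0
  Q 98.124.176.12: descend 01100010011111001011 ; hops seen [H0,H4] ; pick H4
  Q 98.124.187.106: descend 01100010011111001011101101101010 ; hops seen [H0,H4,H0] ; pick H0
  Q 213.29.62.12: descend 11 ; hops seen [H0,H0] ; pick H0
  + 0.0.0.0/1 (H0) depth=1

== LOOKUPS ==
["H0","H4","H3","H0","H0","H0","H0","H4","H0","H4","H0","H0"]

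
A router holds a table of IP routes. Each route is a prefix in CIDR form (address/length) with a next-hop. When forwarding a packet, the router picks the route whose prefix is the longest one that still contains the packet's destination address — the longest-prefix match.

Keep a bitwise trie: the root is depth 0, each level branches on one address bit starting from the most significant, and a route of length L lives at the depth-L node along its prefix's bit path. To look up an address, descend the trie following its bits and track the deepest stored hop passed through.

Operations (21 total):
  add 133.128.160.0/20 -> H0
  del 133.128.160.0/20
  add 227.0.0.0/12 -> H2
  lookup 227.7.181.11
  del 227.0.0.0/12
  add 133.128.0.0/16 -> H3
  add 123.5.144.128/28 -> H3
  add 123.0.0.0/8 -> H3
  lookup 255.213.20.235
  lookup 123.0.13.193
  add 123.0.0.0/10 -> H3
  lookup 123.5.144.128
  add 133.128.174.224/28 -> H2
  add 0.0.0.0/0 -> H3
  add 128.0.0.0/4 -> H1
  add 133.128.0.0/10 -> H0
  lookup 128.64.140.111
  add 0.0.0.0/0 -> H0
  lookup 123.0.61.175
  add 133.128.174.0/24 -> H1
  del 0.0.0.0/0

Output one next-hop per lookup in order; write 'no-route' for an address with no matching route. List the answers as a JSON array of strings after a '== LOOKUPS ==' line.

Apply in order:
  + 133.128.160.0/20 (H0) depth=20
  del 133.128.160.0/20 (clear depth 20)
  + 227.0.0.0/12 (H2) depth=12
  lookup 227.7.181.11: bits 111000110000 walk d0:-→d1:-→d2:-→d3:-→d4:-→d5:-→d6:-→d7:-→d8:-→d9:-→d10:-→d11:-→d12:H2 -> H2
  del 227.0.0.0/12 (clear depth 12)
  + 133.128.0.0/16 (H3) depth=16
  + 123.5.144.128/28 (H3) depth=28
  + 123.0.0.0/8 (H3) depth=8
  lookup 255.213.20.235: bits 111 walk d0:-→d1:-→d2:-→d3:- -> no-route
  lookup 123.0.13.193: bits 0111101100000 walk d0:-→d1:-→d2:-→d3:-→d4:-→d5:-→d6:-→d7:-→d8:H3→d9:-→d10:-→d11:-→d12:-→d13:- -> H3
  + 123.0.0.0/10 (H3) depth=10
  lookup 123.5.144.128: bits 0111101100000101100100001000 walk d0:-→d1:-→d2:-→d3:-→d4:-→d5:-→d6:-→d7:-→d8:H3→d9:-→d10:H3→d11:-→d12:-→d13:-→d14:-→d15:-→d16:-→d17:-→d18:-→d19:-→d20:-→d21:-→d22:-→d23:-→d24:-→d25:-→d26:-→d27:-→d28:H3 -> H3
  + 133.128.174.224/28 (H2) depth=28
  + 0.0.0.0/0 (H3) depth=0
  + 128.0.0.0/4 (H1) depth=4
  + 133.128.0.0/10 (H0) depth=10
  lookup 128.64.140.111: bits 10000 walk d0:H3→d1:-→d2:-→d3:-→d4:H1→d5:- -> H1
  + 0.0.0.0/0 (H0) depth=0
  lookup 123.0.61.175: bits 0111101100000 walk d0:H0→d1:-→d2:-→d3:-→d4:-→d5:-→d6:-→d7:-→d8:H3→d9:-→d10:H3→d11:-→d12:-→d13:- -> H3
  + 133.128.174.0/24 (H1) depth=24
  del 0.0.0.0/0 (clear depth 0)

== LOOKUPS ==
["H2","no-route","H3","H3","H1","H3"]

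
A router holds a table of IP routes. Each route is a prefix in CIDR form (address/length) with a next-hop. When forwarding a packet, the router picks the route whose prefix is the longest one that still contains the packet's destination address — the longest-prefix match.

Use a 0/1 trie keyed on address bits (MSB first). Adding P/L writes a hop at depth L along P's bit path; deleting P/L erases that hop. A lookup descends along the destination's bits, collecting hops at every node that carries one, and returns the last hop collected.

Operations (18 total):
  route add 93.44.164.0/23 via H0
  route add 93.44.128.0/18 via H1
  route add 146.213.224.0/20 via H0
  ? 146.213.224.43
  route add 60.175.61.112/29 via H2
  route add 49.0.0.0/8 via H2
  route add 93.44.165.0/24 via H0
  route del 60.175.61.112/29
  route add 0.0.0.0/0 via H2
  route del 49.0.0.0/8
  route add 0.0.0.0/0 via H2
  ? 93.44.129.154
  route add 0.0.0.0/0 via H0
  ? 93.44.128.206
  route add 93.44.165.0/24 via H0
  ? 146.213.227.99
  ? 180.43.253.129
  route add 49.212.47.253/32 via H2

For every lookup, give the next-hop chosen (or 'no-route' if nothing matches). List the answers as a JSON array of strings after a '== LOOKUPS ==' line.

Apply in order:
  + 93.44.164.0/23 (H0) depth=23
  + 93.44.128.0/18 (H1) depth=18
  + 146.213.224.0/20 (H0) depth=20
  lookup 146.213.224.43: bits 10010010110101011110 walk d0:-→d1:-→d2:-→d3:-→d4:-→d5:-→d6:-→d7:-→d8:-→d9:-→d10:-→d11:-→d12:-→d13:-→d14:-→d15:-→d16:-→d17:-→d18:-→d19:-→d20:H0 -> H0
  + 60.175.61.112/29 (H2) depth=29
  + 49.0.0.0/8 (H2) depth=8
  + 93.44.165.0/24 (H0) depth=24
  - 60.175.61.112/29 clear@29
  + 0.0.0.0/0 (H2) depth=0
  - 49.0.0.0/8 clear@8
  + 0.0.0.0/0 (H2) depth=0
  lookup 93.44.129.154: bits 010111010010110010 walk d0:H2→d1:-→d2:-→d3:-→d4:-→d5:-→d6:-→d7:-→d8:-→d9:-→d10:-→d11:-→d12:-→d13:-→d14:-→d15:-→d16:-→d17:-→d18:H1 -> H1
  + 0.0.0.0/0 (H0) depth=0
  lookup 93.44.128.206: bits 010111010010110010 walk d0:H0→d1:-→d2:-→d3:-→d4:-→d5:-→d6:-→d7:-→d8:-→d9:-→d10:-→d11:-→d12:-→d13:-→d14:-→d15:-→d16:-→d17:-→d18:H1 -> H1
  + 93.44.165.0/24 (H0) depth=24
  lookup 146.213.227.99: bits 10010010110101011110 walk d0:H0→d1:-→d2:-→d3:-→d4:-→d5:-→d6:-→d7:-→d8:-→d9:-→d10:-→d11:-→d12:-→d13:-→d14:-→d15:-→d16:-→d17:-→d18:-→d19:-→d20:H0 -> H0
  lookup 180.43.253.129: bits 10 walk d0:H0→d1:-→d2:- -> H0
  + 49.212.47.253/32 (H2) depth=32

== LOOKUPS ==
["H0","H1","H1","H0","H0"]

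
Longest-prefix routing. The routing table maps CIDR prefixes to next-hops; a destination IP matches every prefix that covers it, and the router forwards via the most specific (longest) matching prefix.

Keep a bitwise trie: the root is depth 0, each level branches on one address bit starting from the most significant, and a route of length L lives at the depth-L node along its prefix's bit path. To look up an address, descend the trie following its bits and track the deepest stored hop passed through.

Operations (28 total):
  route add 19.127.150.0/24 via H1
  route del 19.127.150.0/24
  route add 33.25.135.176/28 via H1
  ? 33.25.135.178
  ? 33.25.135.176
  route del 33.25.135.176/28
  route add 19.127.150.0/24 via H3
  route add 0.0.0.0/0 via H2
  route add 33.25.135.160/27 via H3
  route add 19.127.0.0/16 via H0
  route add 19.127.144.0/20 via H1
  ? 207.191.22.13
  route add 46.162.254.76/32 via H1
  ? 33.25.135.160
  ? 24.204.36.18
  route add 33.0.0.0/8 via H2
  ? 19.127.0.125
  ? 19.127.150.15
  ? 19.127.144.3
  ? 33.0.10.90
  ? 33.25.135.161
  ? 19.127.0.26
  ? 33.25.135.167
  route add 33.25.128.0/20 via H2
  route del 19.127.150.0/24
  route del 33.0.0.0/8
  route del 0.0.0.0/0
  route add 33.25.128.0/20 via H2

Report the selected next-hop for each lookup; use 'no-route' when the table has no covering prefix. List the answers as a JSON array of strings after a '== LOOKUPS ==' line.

Trace:
  + 19.127.150.0/24 (H1) depth=24
  - 19.127.150.0/24 clear@24
  + 33.25.135.176/28 (H1) depth=28
  Q 33.25.135.178: descend 0010000100011001100001111011 ; hops seen [H1] ; pick H1
  Q 33.25.135.176: descend 0010000100011001100001111011 ; hops seen [H1] ; pick H1
  - 33.25.135.176/28 clear@28
  + 19.127.150.0/24 (H3) depth=24
  + 0.0.0.0/0 (H2) depth=0
  + 33.25.135.160/27 (H3) depth=27
  + 19.127.0.0/16 (H0) depth=16
  + 19.127.144.0/20 (H1) depth=20
  Q 207.191.22.13: descend ε ; hops seen [H2] ; pick H2
  + 46.162.254.76/32 (H1) depth=32
  Q 33.25.135.160: descend 001000010001100110000111101 ; hops seen [H2,H3] ; pick H3
  Q 24.204.36.18: descend 0001 ; hops seen [H2] ; pick H2
  + 33.0.0.0/8 (H2) depth=8
  Q 19.127.0.125: descend 0001001101111111 ; hops seen [H2,H0] ; pick H0
  Q 19.127.150.15: descend 000100110111111110010110 ; hops seen [H2,H0,H1,H3] ; pick H3
  Q 19.127.144.3: descend 000100110111111110010 ; hops seen [H2,H0,H1] ; pick H1
  Q 33.0.10.90: descend 00100001000 ; hops seen [H2,H2] ; pick H2
  Q 33.25.135.161: descend 001000010001100110000111101 ; hops seen [H2,H2,H3] ; pick H3
  Q 19.127.0.26: descend 0001001101111111 ; hops seen [H2,H0] ; pick H0
  Q 33.25.135.167: descend 001000010001100110000111101 ; hops seen [H2,H2,H3] ; pick H3
  + 33.25.128.0/20 (H2) depth=20
  - 19.127.150.0/24 clear@24
  - 33.0.0.0/8 clear@8
  - 0.0.0.0/0 clear@0
  + 33.25.128.0/20 (H2) depth=20

== LOOKUPS ==
["H1","H1","H2","H3","H2","H0","H3","H1","H2","H3","H0","H3"]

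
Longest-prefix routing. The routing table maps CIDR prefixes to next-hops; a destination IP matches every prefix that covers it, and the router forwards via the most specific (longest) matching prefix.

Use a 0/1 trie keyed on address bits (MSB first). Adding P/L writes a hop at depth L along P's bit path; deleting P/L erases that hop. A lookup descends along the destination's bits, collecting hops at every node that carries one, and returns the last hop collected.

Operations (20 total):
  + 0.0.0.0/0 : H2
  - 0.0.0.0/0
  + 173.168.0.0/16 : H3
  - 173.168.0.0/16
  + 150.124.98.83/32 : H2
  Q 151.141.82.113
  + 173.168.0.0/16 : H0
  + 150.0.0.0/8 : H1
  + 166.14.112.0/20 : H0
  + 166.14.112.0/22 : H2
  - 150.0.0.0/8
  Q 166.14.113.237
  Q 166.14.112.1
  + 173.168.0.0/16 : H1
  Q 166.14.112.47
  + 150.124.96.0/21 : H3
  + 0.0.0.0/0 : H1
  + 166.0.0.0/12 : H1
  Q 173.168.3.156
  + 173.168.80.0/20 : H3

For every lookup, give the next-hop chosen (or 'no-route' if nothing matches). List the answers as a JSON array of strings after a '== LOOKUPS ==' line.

Process each operation:
  add 0.0.0.0/0 -> H2 at depth 0
  del 0.0.0.0/0 (clear depth 0)
  add 173.168.0.0/16 -> H3 at depth 16
  del 173.168.0.0/16 (clear depth 16)
  add 150.124.98.83/32 -> H2 at depth 32
  Q 151.141.82.113: descend 1001011 ; hops seen [∅] ; pick no-route
  add 173.168.0.0/16 -> H0 at depth 16
  add 150.0.0.0/8 -> H1 at depth 8
  add 166.14.112.0/20 -> H0 at depth 20
  add 166.14.112.0/22 -> H2 at depth 22
  del 150.0.0.0/8 (clear depth 8)
  Q 166.14.113.237: descend 1010011000001110011100 ; hops seen [H0,H2] ; pick H2
  Q 166.14.112.1: descend 1010011000001110011100 ; hops seen [H0,H2] ; pick H2
  add 173.168.0.0/16 -> H1 at depth 16
  Q 166.14.112.47: descend 1010011000001110011100 ; hops seen [H0,H2] ; pick H2
  add 150.124.96.0/21 -> H3 at depth 21
  add 0.0.0.0/0 -> H1 at depth 0
  add 166.0.0.0/12 -> H1 at depth 12
  Q 173.168.3.156: descend 1010110110101000 ; hops seen [H1,H1] ; pick H1
  add 173.168.80.0/20 -> H3 at depth 20

== LOOKUPS ==
["no-route","H2","H2","H2","H1"]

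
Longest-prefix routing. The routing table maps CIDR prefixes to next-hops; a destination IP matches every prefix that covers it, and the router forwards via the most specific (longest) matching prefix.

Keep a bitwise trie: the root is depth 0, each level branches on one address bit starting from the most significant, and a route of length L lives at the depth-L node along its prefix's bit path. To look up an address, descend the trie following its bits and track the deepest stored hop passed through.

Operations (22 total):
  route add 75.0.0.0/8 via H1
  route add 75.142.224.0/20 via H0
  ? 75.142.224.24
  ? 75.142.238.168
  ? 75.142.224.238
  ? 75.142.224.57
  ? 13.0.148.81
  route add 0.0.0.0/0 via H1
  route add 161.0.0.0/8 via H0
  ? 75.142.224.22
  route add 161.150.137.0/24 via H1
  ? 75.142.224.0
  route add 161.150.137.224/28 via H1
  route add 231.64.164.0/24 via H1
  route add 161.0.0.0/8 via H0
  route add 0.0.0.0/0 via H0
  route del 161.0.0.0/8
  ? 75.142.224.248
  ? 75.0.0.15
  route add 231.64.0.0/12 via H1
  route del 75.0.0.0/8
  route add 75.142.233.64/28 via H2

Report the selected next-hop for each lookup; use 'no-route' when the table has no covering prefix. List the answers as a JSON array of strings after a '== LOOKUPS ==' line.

Trace:
  + 75.0.0.0/8 (H1) depth=8
  + 75.142.224.0/20 (H0) depth=20
  Q 75.142.224.24: descend 01001011100011101110 ; hops seen [H1,H0] ; pick H0
  Q 75.142.238.168: descend 01001011100011101110 ; hops seen [H1,H0] ; pick H0
  Q 75.142.224.238: descend 01001011100011101110 ; hops seen [H1,H0] ; pick H0
  Q 75.142.224.57: descend 01001011100011101110 ; hops seen [H1,H0] ; pick H0
  Q 13.0.148.81: descend 0 ; hops seen [∅] ; pick no-route
  + 0.0.0.0/0 (H1) depth=0
  + 161.0.0.0/8 (H0) depth=8
  Q 75.142.224.22: descend 01001011100011101110 ; hops seen [H1,H1,H0] ; pick H0
  + 161.150.137.0/24 (H1) depth=24
  Q 75.142.224.0: descend 01001011100011101110 ; hops seen [H1,H1,H0] ; pick H0
  + 161.150.137.224/28 (H1) depth=28
  + 231.64.164.0/24 (H1) depth=24
  + 161.0.0.0/8 (H0) depth=8
  + 0.0.0.0/0 (H0) depth=0
  del 161.0.0.0/8 (clear depth 8)
  Q 75.142.224.248: descend 01001011100011101110 ; hops seen [H0,H1,H0] ; pick H0
  Q 75.0.0.15: descend 01001011 ; hops seen [H0,H1] ; pick H1
  + 231.64.0.0/12 (H1) depth=12
  del 75.0.0.0/8 (clear depth 8)
  + 75.142.233.64/28 (H2) depth=28

== LOOKUPS ==
["H0","H0","H0","H0","no-route","H0","H0","H0","H1"]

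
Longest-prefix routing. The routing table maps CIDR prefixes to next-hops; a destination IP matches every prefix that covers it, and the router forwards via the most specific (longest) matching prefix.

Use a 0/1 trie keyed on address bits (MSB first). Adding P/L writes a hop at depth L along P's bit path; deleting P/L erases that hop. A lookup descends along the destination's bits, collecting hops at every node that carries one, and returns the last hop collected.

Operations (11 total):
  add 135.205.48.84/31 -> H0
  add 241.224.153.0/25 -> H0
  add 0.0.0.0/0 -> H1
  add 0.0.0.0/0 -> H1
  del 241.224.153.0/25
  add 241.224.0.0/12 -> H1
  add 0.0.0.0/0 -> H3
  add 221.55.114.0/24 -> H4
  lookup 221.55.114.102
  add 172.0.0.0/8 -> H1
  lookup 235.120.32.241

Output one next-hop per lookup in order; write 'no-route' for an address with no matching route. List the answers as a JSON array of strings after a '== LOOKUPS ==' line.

Trace:
  + 135.205.48.84/31 (H0) depth=31
  + 241.224.153.0/25 (H0) depth=25
  + 0.0.0.0/0 (H1) depth=0
  + 0.0.0.0/0 (H1) depth=0
  - 241.224.153.0/25 clear@25
  + 241.224.0.0/12 (H1) depth=12
  + 0.0.0.0/0 (H3) depth=0
  + 221.55.114.0/24 (H4) depth=24
  lookup 221.55.114.102: bits 110111010011011101110010 walk d0:H3→d1:-→d2:-→d3:-→d4:-→d5:-→d6:-→d7:-→d8:-→d9:-→d10:-→d11:-→d12:-→d13:-→d14:-→d15:-→d16:-→d17:-→d18:-→d19:-→d20:-→d21:-→d22:-→d23:-→d24:H4 -> H4
  + 172.0.0.0/8 (H1) depth=8
  lookup 235.120.32.241: bits 111 walk d0:H3→d1:-→d2:-→d3:- -> H3

== LOOKUPS ==
["H4","H3"]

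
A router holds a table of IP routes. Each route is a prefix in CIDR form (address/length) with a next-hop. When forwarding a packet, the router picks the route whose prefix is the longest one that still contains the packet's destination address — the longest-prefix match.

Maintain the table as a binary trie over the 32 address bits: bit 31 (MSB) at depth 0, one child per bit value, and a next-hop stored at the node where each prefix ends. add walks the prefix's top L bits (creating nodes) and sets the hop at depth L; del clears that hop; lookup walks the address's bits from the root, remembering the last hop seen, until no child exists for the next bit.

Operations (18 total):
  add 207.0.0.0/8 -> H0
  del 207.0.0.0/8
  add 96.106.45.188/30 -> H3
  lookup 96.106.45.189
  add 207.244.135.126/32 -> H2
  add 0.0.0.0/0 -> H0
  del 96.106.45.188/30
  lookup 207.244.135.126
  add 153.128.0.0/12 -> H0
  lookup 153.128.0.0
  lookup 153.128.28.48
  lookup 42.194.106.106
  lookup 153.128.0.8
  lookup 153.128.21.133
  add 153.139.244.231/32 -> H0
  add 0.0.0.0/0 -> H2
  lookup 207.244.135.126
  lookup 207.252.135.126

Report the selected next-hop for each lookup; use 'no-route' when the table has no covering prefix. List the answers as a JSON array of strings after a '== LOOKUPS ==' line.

Process each operation:
  + 207.0.0.0/8 (H0) depth=8
  - 207.0.0.0/8 clear@8
  + 96.106.45.188/30 (H3) depth=30
  ? 96.106.45.189  path d0:-→d1:-→d2:-→d3:-→d4:-→d5:-→d6:-→d7:-→d8:-→d9:-→d10:-→d11:-→d12:-→d13:-→d14:-→d15:-→d16:-→d17:-→d18:-→d19:-→d20:-→d21:-→d22:-→d23:-→d24:-→d25:-→d26:-→d27:-→d28:-→d29:-→d30:H3  best=H3
  + 207.244.135.126/32 (H2) depth=32
  + 0.0.0.0/0 (H0) depth=0
  - 96.106.45.188/30 clear@30
  ? 207.244.135.126  path d0:H0→d1:-→d2:-→d3:-→d4:-→d5:-→d6:-→d7:-→d8:-→d9:-→d10:-→d11:-→d12:-→d13:-→d14:-→d15:-→d16:-→d17:-→d18:-→d19:-→d20:-→d21:-→d22:-→d23:-→d24:-→d25:-→d26:-→d27:-→d28:-→d29:-→d30:-→d31:-→d32:H2  best=H2
  + 153.128.0.0/12 (H0) depth=12
  ? 153.128.0.0  path d0:H0→d1:-→d2:-→d3:-→d4:-→d5:-→d6:-→d7:-→d8:-→d9:-→d10:-→d11:-→d12:H0  best=H0
  ? 153.128.28.48  path d0:H0→d1:-→d2:-→d3:-→d4:-→d5:-→d6:-→d7:-→d8:-→d9:-→d10:-→d11:-→d12:H0  best=H0
  ? 42.194.106.106  path d0:H0→d1:-  best=H0
  ? 153.128.0.8  path d0:H0→d1:-→d2:-→d3:-→d4:-→d5:-→d6:-→d7:-→d8:-→d9:-→d10:-→d11:-→d12:H0  best=H0
  ? 153.128.21.133  path d0:H0→d1:-→d2:-→d3:-→d4:-→d5:-→d6:-→d7:-→d8:-→d9:-→d10:-→d11:-→d12:H0  best=H0
  + 153.139.244.231/32 (H0) depth=32
  + 0.0.0.0/0 (H2) depth=0
  ? 207.244.135.126  path d0:H2→d1:-→d2:-→d3:-→d4:-→d5:-→d6:-→d7:-→d8:-→d9:-→d10:-→d11:-→d12:-→d13:-→d14:-→d15:-→d16:-→d17:-→d18:-→d19:-→d20:-→d21:-→d22:-→d23:-→d24:-→d25:-→d26:-→d27:-→d28:-→d29:-→d30:-→d31:-→d32:H2  best=H2
  ? 207.252.135.126  path d0:H2→d1:-→d2:-→d3:-→d4:-→d5:-→d6:-→d7:-→d8:-→d9:-→d10:-→d11:-→d12:-  best=H2

== LOOKUPS ==
["H3","H2","H0","H0","H0","H0","H0","H2","H2"]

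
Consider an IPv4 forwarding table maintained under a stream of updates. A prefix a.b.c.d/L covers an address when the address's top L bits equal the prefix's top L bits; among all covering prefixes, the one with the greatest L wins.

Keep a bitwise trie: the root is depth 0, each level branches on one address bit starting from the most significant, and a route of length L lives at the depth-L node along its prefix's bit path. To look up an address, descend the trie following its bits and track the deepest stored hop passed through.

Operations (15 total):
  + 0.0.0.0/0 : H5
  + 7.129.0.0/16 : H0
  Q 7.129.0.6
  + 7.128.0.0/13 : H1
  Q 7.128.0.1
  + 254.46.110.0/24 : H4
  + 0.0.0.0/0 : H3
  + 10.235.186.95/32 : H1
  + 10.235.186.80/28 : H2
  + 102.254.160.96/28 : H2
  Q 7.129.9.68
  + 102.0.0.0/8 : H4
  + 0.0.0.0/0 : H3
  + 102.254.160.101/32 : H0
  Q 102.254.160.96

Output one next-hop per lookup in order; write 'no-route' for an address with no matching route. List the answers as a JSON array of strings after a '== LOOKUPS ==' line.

Apply in order:
  add 0.0.0.0/0 -> H5 at depth 0
  add 7.129.0.0/16 -> H0 at depth 16
  lookup 7.129.0.6: bits 0000011110000001 walk d0:H5→d1:-→d2:-→d3:-→d4:-→d5:-→d6:-→d7:-→d8:-→d9:-→d10:-→d11:-→d12:-→d13:-→d14:-→d15:-→d16:H0 -> H0
  add 7.128.0.0/13 -> H1 at depth 13
  lookup 7.128.0.1: bits 000001111000000 walk d0:H5→d1:-→d2:-→d3:-→d4:-→d5:-→d6:-→d7:-→d8:-→d9:-→d10:-→d11:-→d12:-→d13:H1→d14:-→d15:- -> H1
  add 254.46.110.0/24 -> H4 at depth 24
  add 0.0.0.0/0 -> H3 at depth 0
  add 10.235.186.95/32 -> H1 at depth 32
  add 10.235.186.80/28 -> H2 at depth 28
  add 102.254.160.96/28 -> H2 at depth 28
  lookup 7.129.9.68: bits 0000011110000001 walk d0:H3→d1:-→d2:-→d3:-→d4:-→d5:-→d6:-→d7:-→d8:-→d9:-→d10:-→d11:-→d12:-→d13:H1→d14:-→d15:-→d16:H0 -> H0
  add 102.0.0.0/8 -> H4 at depth 8
  add 0.0.0.0/0 -> H3 at depth 0
  add 102.254.160.101/32 -> H0 at depth 32
  lookup 102.254.160.96: bits 01100110111111101010000001100 walk d0:H3→d1:-→d2:-→d3:-→d4:-→d5:-→d6:-→d7:-→d8:H4→d9:-→d10:-→d11:-→d12:-→d13:-→d14:-→d15:-→d16:-→d17:-→d18:-→d19:-→d20:-→d21:-→d22:-→d23:-→d24:-→d25:-→d26:-→d27:-→d28:H2→d29:- -> H2

== LOOKUPS ==
["H0","H1","H0","H2"]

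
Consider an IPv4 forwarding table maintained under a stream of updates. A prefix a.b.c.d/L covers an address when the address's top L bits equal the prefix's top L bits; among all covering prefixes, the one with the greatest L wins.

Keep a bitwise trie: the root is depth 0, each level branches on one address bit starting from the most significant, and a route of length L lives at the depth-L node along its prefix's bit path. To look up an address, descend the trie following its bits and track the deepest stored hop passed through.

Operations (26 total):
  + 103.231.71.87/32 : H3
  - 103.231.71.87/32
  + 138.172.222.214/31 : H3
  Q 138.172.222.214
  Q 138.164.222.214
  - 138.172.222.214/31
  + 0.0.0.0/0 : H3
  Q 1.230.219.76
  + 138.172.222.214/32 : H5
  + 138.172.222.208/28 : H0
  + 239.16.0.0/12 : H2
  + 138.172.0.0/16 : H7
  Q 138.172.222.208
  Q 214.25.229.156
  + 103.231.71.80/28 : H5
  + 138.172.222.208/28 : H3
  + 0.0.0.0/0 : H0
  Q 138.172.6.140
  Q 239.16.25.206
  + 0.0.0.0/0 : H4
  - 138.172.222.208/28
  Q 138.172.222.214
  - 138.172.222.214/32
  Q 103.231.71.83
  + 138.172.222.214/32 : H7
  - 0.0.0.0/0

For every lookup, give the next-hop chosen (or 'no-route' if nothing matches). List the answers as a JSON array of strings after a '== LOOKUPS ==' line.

Trace:
  + 103.231.71.87/32 (H3) depth=32
  del 103.231.71.87/32 (clear depth 32)
  + 138.172.222.214/31 (H3) depth=31
  ? 138.172.222.214  path d0:-→d1:-→d2:-→d3:-→d4:-→d5:-→d6:-→d7:-→d8:-→d9:-→d10:-→d11:-→d12:-→d13:-→d14:-→d15:-→d16:-→d17:-→d18:-→d19:-→d20:-→d21:-→d22:-→d23:-→d24:-→d25:-→d26:-→d27:-→d28:-→d29:-→d30:-→d31:H3  best=H3
  ? 138.164.222.214  path d0:-→d1:-→d2:-→d3:-→d4:-→d5:-→d6:-→d7:-→d8:-→d9:-→d10:-→d11:-→d12:-  best=no-route
  del 138.172.222.214/31 (clear depth 31)
  + 0.0.0.0/0 (H3) depth=0
  ? 1.230.219.76  path d0:H3→d1:-  best=H3
  + 138.172.222.214/32 (H5) depth=32
  + 138.172.222.208/28 (H0) depth=28
  + 239.16.0.0/12 (H2) depth=12
  + 138.172.0.0/16 (H7) depth=16
  ? 138.172.222.208  path d0:H3→d1:-→d2:-→d3:-→d4:-→d5:-→d6:-→d7:-→d8:-→d9:-→d10:-→d11:-→d12:-→d13:-→d14:-→d15:-→d16:H7→d17:-→d18:-→d19:-→d20:-→d21:-→d22:-→d23:-→d24:-→d25:-→d26:-→d27:-→d28:H0→d29:-  best=H0
  ? 214.25.229.156  path d0:H3→d1:-→d2:-  best=H3
  + 103.231.71.80/28 (H5) depth=28
  + 138.172.222.208/28 (H3) depth=28
  + 0.0.0.0/0 (H0) depth=0
  ? 138.172.6.140  path d0:H0→d1:-→d2:-→d3:-→d4:-→d5:-→d6:-→d7:-→d8:-→d9:-→d10:-→d11:-→d12:-→d13:-→d14:-→d15:-→d16:H7  best=H7
  ? 239.16.25.206  path d0:H0→d1:-→d2:-→d3:-→d4:-→d5:-→d6:-→d7:-→d8:-→d9:-→d10:-→d11:-→d12:H2  best=H2
  + 0.0.0.0/0 (H4) depth=0
  del 138.172.222.208/28 (clear depth 28)
  ? 138.172.222.214  path d0:H4→d1:-→d2:-→d3:-→d4:-→d5:-→d6:-→d7:-→d8:-→d9:-→d10:-→d11:-→d12:-→d13:-→d14:-→d15:-→d16:H7→d17:-→d18:-→d19:-→d20:-→d21:-→d22:-→d23:-→d24:-→d25:-→d26:-→d27:-→d28:-→d29:-→d30:-→d31:-→d32:H5  best=H5
  del 138.172.222.214/32 (clear depth 32)
  ? 103.231.71.83  path d0:H4→d1:-→d2:-→d3:-→d4:-→d5:-→d6:-→d7:-→d8:-→d9:-→d10:-→d11:-→d12:-→d13:-→d14:-→d15:-→d16:-→d17:-→d18:-→d19:-→d20:-→d21:-→d22:-→d23:-→d24:-→d25:-→d26:-→d27:-→d28:H5→d29:-  best=H5
  + 138.172.222.214/32 (H7) depth=32
  del 0.0.0.0/0 (clear depth 0)

== LOOKUPS ==
["H3","no-route","H3","H0","H3","H7","H2","H5","H5"]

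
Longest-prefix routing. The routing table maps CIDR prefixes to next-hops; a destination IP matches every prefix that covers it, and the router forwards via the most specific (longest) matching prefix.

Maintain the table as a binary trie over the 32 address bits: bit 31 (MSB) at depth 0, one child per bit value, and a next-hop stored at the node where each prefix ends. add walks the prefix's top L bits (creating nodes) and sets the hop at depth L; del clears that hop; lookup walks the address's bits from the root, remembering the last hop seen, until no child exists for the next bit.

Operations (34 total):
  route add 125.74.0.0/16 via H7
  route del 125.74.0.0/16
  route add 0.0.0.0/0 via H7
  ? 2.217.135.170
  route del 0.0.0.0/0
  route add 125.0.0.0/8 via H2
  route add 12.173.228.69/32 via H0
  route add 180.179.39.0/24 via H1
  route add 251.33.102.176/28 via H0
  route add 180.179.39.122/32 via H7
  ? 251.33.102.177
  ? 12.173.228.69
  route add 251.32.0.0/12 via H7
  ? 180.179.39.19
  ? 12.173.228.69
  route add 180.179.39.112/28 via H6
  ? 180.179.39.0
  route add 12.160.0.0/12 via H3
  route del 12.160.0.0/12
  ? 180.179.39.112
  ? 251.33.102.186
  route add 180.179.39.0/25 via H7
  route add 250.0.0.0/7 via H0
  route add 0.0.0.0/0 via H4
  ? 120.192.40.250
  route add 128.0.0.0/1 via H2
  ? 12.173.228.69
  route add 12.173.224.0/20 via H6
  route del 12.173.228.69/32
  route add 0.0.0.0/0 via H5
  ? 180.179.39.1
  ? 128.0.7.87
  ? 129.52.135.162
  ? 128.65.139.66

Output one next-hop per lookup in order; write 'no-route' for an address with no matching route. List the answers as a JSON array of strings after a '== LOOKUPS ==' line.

Apply in order:
  + 125.74.0.0/16 (H7) depth=16
  del 125.74.0.0/16 (clear depth 16)
  + 0.0.0.0/0 (H7) depth=0
  lookup 2.217.135.170: bits 0 walk d0:H7→d1:- -> H7
  del 0.0.0.0/0 (clear depth 0)
  + 125.0.0.0/8 (H2) depth=8
  + 12.173.228.69/32 (H0) depth=32
  + 180.179.39.0/24 (H1) depth=24
  + 251.33.102.176/28 (H0) depth=28
  + 180.179.39.122/32 (H7) depth=32
  lookup 251.33.102.177: bits 1111101100100001011001101011 walk d0:-→d1:-→d2:-→d3:-→d4:-→d5:-→d6:-→d7:-→d8:-→d9:-→d10:-→d11:-→d12:-→d13:-→d14:-→d15:-→d16:-→d17:-→d18:-→d19:-→d20:-→d21:-→d22:-→d23:-→d24:-→d25:-→d26:-→d27:-→d28:H0 -> H0
  lookup 12.173.228.69: bits 00001100101011011110010001000101 walk d0:-→d1:-→d2:-→d3:-→d4:-→d5:-→d6:-→d7:-→d8:-→d9:-→d10:-→d11:-→d12:-→d13:-→d14:-→d15:-→d16:-→d17:-→d18:-→d19:-→d20:-→d21:-→d22:-→d23:-→d24:-→d25:-→d26:-→d27:-→d28:-→d29:-→d30:-→d31:-→d32:H0 -> H0
  + 251.32.0.0/12 (H7) depth=12
  lookup 180.179.39.19: bits 1011010010110011001001110 walk d0:-→d1:-→d2:-→d3:-→d4:-→d5:-→d6:-→d7:-→d8:-→d9:-→d10:-→d11:-→d12:-→d13:-→d14:-→d15:-→d16:-→d17:-→d18:-→d19:-→d20:-→d21:-→d22:-→d23:-→d24:H1→d25:- -> H1
  lookup 12.173.228.69: bits 00001100101011011110010001000101 walk d0:-→d1:-→d2:-→d3:-→d4:-→d5:-→d6:-→d7:-→d8:-→d9:-→d10:-→d11:-→d12:-→d13:-→d14:-→d15:-→d16:-→d17:-→d18:-→d19:-→d20:-→d21:-→d22:-→d23:-→d24:-→d25:-→d26:-→d27:-→d28:-→d29:-→d30:-→d31:-→d32:H0 -> H0
  + 180.179.39.112/28 (H6) depth=28
  lookup 180.179.39.0: bits 1011010010110011001001110 walk d0:-→d1:-→d2:-→d3:-→d4:-→d5:-→d6:-→d7:-→d8:-→d9:-→d10:-→d11:-→d12:-→d13:-→d14:-→d15:-→d16:-→d17:-→d18:-→d19:-→d20:-→d21:-→d22:-→d23:-→d24:H1→d25:- -> H1
  + 12.160.0.0/12 (H3) depth=12
  del 12.160.0.0/12 (clear depth 12)
  lookup 180.179.39.112: bits 1011010010110011001001110111 walk d0:-→d1:-→d2:-→d3:-→d4:-→d5:-→d6:-→d7:-→d8:-→d9:-→d10:-→d11:-→d12:-→d13:-→d14:-→d15:-→d16:-→d17:-→d18:-→d19:-→d20:-→d21:-→d22:-→d23:-→d24:H1→d25:-→d26:-→d27:-→d28:H6 -> H6
  lookup 251.33.102.186: bits 1111101100100001011001101011 walk d0:-→d1:-→d2:-→d3:-→d4:-→d5:-→d6:-→d7:-→d8:-→d9:-→d10:-→d11:-→d12:H7→d13:-→d14:-→d15:-→d16:-→d17:-→d18:-→d19:-→d20:-→d21:-→d22:-→d23:-→d24:-→d25:-→d26:-→d27:-→d28:H0 -> H0
  + 180.179.39.0/25 (H7) depth=25
  + 250.0.0.0/7 (H0) depth=7
  + 0.0.0.0/0 (H4) depth=0
  lookup 120.192.40.250: bits 01111 walk d0:H4→d1:-→d2:-→d3:-→d4:-→d5:- -> H4
  + 128.0.0.0/1 (H2) depth=1
  lookup 12.173.228.69: bits 00001100101011011110010001000101 walk d0:H4→d1:-→d2:-→d3:-→d4:-→d5:-→d6:-→d7:-→d8:-→d9:-→d10:-→d11:-→d12:-→d13:-→d14:-→d15:-→d16:-→d17:-→d18:-→d19:-→d20:-→d21:-→d22:-→d23:-→d24:-→d25:-→d26:-→d27:-→d28:-→d29:-→d30:-→d31:-→d32:H0 -> H0
  + 12.173.224.0/20 (H6) depth=20
  del 12.173.228.69/32 (clear depth 32)
  + 0.0.0.0/0 (H5) depth=0
  lookup 180.179.39.1: bits 1011010010110011001001110 walk d0:H5→d1:H2→d2:-→d3:-→d4:-→d5:-→d6:-→d7:-→d8:-→d9:-→d10:-→d11:-→d12:-→d13:-→d14:-→d15:-→d16:-→d17:-→d18:-→d19:-→d20:-→d21:-→d22:-→d23:-→d24:H1→d25:H7 -> H7
  lookup 128.0.7.87: bits 10 walk d0:H5→d1:H2→d2:- -> H2
  lookup 129.52.135.162: bits 10 walk d0:H5→d1:H2→d2:- -> H2
  lookup 128.65.139.66: bits 10 walk d0:H5→d1:H2→d2:- -> H2

== LOOKUPS ==
["H7","H0","H0","H1","H0","H1","H6","H0","H4","H0","H7","H2","H2","H2"]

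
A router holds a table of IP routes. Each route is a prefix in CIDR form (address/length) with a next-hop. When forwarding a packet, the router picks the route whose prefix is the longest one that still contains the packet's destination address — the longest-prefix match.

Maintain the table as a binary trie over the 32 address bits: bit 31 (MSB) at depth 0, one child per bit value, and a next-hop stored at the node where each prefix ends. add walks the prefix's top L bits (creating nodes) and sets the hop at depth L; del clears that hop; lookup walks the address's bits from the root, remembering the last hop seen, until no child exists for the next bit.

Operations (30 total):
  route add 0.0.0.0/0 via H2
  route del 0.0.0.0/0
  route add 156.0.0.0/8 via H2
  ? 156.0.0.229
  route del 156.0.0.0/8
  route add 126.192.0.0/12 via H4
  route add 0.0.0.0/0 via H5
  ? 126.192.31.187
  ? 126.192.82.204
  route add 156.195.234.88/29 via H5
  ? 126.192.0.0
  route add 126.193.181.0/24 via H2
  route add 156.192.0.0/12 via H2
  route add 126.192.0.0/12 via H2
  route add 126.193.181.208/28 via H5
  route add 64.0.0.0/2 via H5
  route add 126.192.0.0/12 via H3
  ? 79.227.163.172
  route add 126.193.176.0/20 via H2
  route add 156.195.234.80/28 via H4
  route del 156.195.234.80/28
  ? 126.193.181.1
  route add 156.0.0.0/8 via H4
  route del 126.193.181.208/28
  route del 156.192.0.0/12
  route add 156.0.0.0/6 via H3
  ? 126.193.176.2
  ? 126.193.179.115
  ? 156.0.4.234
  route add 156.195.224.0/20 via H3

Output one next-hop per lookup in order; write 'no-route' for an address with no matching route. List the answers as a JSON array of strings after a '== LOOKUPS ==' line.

Trace:
  add 0.0.0.0/0 -> H2 at depth 0
  del 0.0.0.0/0 (clear depth 0)
  add 156.0.0.0/8 -> H2 at depth 8
  ? 156.0.0.229  path d0:-→d1:-→d2:-→d3:-→d4:-→d5:-→d6:-→d7:-→d8:H2  best=H2
  del 156.0.0.0/8 (clear depth 8)
  add 126.192.0.0/12 -> H4 at depth 12
  add 0.0.0.0/0 -> H5 at depth 0
  ? 126.192.31.187  path d0:H5→d1:-→d2:-→d3:-→d4:-→d5:-→d6:-→d7:-→d8:-→d9:-→d10:-→d11:-→d12:H4  best=H4
  ? 126.192.82.204  path d0:H5→d1:-→d2:-→d3:-→d4:-→d5:-→d6:-→d7:-→d8:-→d9:-→d10:-→d11:-→d12:H4  best=H4
  add 156.195.234.88/29 -> H5 at depth 29
  ? 126.192.0.0  path d0:H5→d1:-→d2:-→d3:-→d4:-→d5:-→d6:-→d7:-→d8:-→d9:-→d10:-→d11:-→d12:H4  best=H4
  add 126.193.181.0/24 -> H2 at depth 24
  add 156.192.0.0/12 -> H2 at depth 12
  add 126.192.0.0/12 -> H2 at depth 12
  add 126.193.181.208/28 -> H5 at depth 28
  add 64.0.0.0/2 -> H5 at depth 2
  add 126.192.0.0/12 -> H3 at depth 12
  ? 79.227.163.172  path d0:H5→d1:-→d2:H5  best=H5
  add 126.193.176.0/20 -> H2 at depth 20
  add 156.195.234.80/28 -> H4 at depth 28
  del 156.195.234.80/28 (clear depth 28)
  ? 126.193.181.1  path d0:H5→d1:-→d2:H5→d3:-→d4:-→d5:-→d6:-→d7:-→d8:-→d9:-→d10:-→d11:-→d12:H3→d13:-→d14:-→d15:-→d16:-→d17:-→d18:-→d19:-→d20:H2→d21:-→d22:-→d23:-→d24:H2  best=H2
  add 156.0.0.0/8 -> H4 at depth 8
  del 126.193.181.208/28 (clear depth 28)
  del 156.192.0.0/12 (clear depth 12)
  add 156.0.0.0/6 -> H3 at depth 6
  ? 126.193.176.2  path d0:H5→d1:-→d2:H5→d3:-→d4:-→d5:-→d6:-→d7:-→d8:-→d9:-→d10:-→d11:-→d12:H3→d13:-→d14:-→d15:-→d16:-→d17:-→d18:-→d19:-→d20:H2→d21:-  best=H2
  ? 126.193.179.115  path d0:H5→d1:-→d2:H5→d3:-→d4:-→d5:-→d6:-→d7:-→d8:-→d9:-→d10:-→d11:-→d12:H3→d13:-→d14:-→d15:-→d16:-→d17:-→d18:-→d19:-→d20:H2→d21:-  best=H2
  ? 156.0.4.234  path d0:H5→d1:-→d2:-→d3:-→d4:-→d5:-→d6:H3→d7:-→d8:H4  best=H4
  add 156.195.224.0/20 -> H3 at depth 20

== LOOKUPS ==
["H2","H4","H4","H4","H5","H2","H2","H2","H4"]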